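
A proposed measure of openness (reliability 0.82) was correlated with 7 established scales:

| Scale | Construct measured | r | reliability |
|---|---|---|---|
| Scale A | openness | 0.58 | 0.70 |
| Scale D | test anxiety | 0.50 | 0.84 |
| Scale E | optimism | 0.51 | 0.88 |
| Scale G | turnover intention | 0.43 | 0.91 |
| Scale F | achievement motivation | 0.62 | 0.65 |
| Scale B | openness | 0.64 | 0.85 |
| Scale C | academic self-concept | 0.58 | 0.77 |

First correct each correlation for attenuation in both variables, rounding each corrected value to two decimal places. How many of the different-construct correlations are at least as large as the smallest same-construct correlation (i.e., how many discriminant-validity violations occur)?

1

Disattenuated r (r / √(r_scale · r_new)):
  Scale A (conv): 0.58 / √(0.70·0.82) = 0.77
  Scale D (disc): 0.50 / √(0.84·0.82) = 0.60
  Scale E (disc): 0.51 / √(0.88·0.82) = 0.60
  Scale G (disc): 0.43 / √(0.91·0.82) = 0.50
  Scale F (disc): 0.62 / √(0.65·0.82) = 0.85
  Scale B (conv): 0.64 / √(0.85·0.82) = 0.77
  Scale C (disc): 0.58 / √(0.77·0.82) = 0.73
Smallest convergent = 0.77. Discriminant values: 0.60, 0.60, 0.50, 0.85, 0.73; count ≥ 0.77 → 1.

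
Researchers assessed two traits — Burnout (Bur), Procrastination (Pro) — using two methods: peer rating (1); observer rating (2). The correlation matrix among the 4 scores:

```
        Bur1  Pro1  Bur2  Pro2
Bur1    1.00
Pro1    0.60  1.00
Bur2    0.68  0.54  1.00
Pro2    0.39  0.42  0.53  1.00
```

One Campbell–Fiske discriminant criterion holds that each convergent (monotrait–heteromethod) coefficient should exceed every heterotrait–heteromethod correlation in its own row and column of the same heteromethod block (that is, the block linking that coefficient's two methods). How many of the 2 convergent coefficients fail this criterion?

Each convergent coefficient versus the relevant comparison correlations:
Bur (methods 1·2): 0.68 vs {0.39, 0.54} → pass.
Pro (methods 1·2): 0.42 vs {0.54, 0.39} → fail.
1 of 2 fail.

1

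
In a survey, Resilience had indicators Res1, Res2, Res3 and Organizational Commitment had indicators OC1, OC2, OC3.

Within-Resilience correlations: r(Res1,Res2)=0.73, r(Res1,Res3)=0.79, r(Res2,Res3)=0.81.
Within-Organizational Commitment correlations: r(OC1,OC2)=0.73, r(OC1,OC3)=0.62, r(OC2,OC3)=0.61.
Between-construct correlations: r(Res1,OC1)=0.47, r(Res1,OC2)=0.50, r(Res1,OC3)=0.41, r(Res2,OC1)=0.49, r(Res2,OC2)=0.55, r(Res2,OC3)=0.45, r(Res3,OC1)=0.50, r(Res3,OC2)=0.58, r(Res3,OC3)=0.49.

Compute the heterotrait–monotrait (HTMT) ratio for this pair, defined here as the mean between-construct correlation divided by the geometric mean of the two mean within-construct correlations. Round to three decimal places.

0.693

Mean heterotrait r = 4.44/9 = 0.4933.
Mean within-Res = 2.33/3 = 0.7767; mean within-OC = 1.96/3 = 0.6533.
Geometric mean = √(0.7767 × 0.6533) = 0.7123.
HTMT = 0.4933 / 0.7123 = 0.693.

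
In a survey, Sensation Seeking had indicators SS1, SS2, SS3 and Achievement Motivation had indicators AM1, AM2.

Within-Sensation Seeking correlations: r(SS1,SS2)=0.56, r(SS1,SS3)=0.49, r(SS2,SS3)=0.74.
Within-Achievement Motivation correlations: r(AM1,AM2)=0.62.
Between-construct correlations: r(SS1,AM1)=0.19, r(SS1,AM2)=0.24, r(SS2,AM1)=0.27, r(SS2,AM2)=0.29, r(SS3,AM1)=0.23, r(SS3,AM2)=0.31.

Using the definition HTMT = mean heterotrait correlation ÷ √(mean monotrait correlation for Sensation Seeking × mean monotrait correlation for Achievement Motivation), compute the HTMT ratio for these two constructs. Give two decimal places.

Mean heterotrait r = 1.53/6 = 0.2550.
Mean within-SS = 1.79/3 = 0.5967; mean within-AM = 0.62/1 = 0.6200.
Geometric mean = √(0.5967 × 0.6200) = 0.6082.
HTMT = 0.2550 / 0.6082 = 0.42.

0.42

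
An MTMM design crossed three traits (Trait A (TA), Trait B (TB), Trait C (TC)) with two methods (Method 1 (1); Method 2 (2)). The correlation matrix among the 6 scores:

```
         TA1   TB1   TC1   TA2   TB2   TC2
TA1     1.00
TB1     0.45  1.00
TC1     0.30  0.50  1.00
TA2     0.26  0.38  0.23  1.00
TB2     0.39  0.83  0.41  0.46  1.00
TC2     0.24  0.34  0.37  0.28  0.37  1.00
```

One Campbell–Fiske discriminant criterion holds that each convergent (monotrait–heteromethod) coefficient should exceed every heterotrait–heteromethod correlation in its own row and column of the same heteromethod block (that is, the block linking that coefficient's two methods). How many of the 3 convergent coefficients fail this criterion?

Each convergent coefficient versus the relevant comparison correlations:
TA (methods 1·2): 0.26 vs {0.39, 0.38, 0.24, 0.23} → fail.
TB (methods 1·2): 0.83 vs {0.38, 0.39, 0.34, 0.41} → pass.
TC (methods 1·2): 0.37 vs {0.23, 0.24, 0.41, 0.34} → fail.
2 of 3 fail.

2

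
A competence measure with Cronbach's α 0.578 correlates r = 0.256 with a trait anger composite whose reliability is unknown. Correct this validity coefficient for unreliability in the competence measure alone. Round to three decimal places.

Single correction: r_c = r_obs / √r_xx = 0.256 / √0.578 = 0.256 / 0.7603 ≈ 0.337.

0.337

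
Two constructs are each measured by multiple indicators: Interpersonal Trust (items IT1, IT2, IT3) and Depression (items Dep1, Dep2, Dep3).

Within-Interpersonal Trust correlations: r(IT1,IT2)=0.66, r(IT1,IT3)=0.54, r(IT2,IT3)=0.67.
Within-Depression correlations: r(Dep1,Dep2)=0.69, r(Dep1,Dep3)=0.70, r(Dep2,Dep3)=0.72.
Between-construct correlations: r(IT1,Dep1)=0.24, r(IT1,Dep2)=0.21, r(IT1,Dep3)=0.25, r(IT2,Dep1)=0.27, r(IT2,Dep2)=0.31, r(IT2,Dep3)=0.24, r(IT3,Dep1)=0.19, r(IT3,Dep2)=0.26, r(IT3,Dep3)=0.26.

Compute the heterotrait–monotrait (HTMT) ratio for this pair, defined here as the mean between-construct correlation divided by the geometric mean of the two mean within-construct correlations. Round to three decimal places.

Mean heterotrait r = 2.23/9 = 0.2478.
Mean within-IT = 1.87/3 = 0.6233; mean within-Dep = 2.11/3 = 0.7033.
Geometric mean = √(0.6233 × 0.7033) = 0.6621.
HTMT = 0.2478 / 0.6621 = 0.374.

0.374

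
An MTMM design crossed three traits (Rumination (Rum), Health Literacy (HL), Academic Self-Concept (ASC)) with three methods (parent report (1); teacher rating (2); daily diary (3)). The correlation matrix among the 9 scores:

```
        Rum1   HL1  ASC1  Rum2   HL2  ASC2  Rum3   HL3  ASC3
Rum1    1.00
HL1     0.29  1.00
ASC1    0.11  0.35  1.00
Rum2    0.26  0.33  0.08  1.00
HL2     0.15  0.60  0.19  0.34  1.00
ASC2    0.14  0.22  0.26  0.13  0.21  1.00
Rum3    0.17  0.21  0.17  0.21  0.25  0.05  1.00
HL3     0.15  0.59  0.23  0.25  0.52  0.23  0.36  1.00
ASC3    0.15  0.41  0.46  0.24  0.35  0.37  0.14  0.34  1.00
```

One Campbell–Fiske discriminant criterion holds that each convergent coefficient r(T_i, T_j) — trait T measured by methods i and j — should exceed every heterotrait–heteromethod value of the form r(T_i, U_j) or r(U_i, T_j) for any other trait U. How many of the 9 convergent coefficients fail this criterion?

3

Each convergent coefficient versus the relevant comparison correlations:
Rum (methods 1·2): 0.26 vs {0.15, 0.33, 0.14, 0.08} → fail.
Rum (methods 1·3): 0.17 vs {0.15, 0.21, 0.15, 0.17} → fail.
Rum (methods 2·3): 0.21 vs {0.25, 0.25, 0.24, 0.05} → fail.
HL (methods 1·2): 0.60 vs {0.33, 0.15, 0.22, 0.19} → pass.
HL (methods 1·3): 0.59 vs {0.21, 0.15, 0.41, 0.23} → pass.
HL (methods 2·3): 0.52 vs {0.25, 0.25, 0.35, 0.23} → pass.
ASC (methods 1·2): 0.26 vs {0.08, 0.14, 0.19, 0.22} → pass.
ASC (methods 1·3): 0.46 vs {0.17, 0.15, 0.23, 0.41} → pass.
ASC (methods 2·3): 0.37 vs {0.05, 0.24, 0.23, 0.35} → pass.
3 of 9 fail.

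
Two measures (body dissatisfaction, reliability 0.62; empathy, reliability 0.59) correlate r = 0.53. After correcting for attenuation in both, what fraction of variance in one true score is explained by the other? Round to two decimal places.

Disattenuated r = 0.53 / √(0.62 × 0.59) = 0.53 / 0.6048 = 0.8763.
Shared true-score variance = 0.8763² = 0.7679 ≈ 0.77.

0.77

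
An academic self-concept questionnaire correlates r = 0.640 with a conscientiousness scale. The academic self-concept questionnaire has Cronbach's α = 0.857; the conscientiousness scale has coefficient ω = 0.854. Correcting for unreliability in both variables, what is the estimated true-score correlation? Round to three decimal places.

r_true = r_obs / √(r_xx · r_yy) = 0.640 / √(0.857 × 0.854) = 0.640 / √0.731878 = 0.640 / 0.8555 ≈ 0.748.

0.748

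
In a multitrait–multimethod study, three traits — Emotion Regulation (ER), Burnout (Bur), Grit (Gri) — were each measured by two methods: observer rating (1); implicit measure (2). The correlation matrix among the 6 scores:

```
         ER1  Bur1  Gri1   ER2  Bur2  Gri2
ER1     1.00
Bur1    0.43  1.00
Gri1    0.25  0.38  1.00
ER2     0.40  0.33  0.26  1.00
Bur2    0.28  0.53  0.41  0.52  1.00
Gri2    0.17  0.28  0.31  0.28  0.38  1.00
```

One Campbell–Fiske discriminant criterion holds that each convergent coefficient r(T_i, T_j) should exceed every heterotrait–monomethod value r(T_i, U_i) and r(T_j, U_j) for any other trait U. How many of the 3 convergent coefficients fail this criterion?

Checking each validity diagonal entry against its comparison values:
ER (methods 1·2): 0.40 vs {0.43, 0.52, 0.25, 0.28} → fail.
Bur (methods 1·2): 0.53 vs {0.43, 0.52, 0.38, 0.38} → pass.
Gri (methods 1·2): 0.31 vs {0.25, 0.28, 0.38, 0.38} → fail.
2 of 3 fail.

2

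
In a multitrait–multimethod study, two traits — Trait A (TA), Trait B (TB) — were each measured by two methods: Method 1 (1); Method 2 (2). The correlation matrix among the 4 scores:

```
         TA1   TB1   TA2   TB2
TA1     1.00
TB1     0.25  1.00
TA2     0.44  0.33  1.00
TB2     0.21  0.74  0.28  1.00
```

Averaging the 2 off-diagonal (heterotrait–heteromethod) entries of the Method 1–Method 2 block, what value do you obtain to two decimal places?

0.27

HTHM values (method 1 × method 2): 0.21, 0.33; mean = 0.54/2 = 0.27.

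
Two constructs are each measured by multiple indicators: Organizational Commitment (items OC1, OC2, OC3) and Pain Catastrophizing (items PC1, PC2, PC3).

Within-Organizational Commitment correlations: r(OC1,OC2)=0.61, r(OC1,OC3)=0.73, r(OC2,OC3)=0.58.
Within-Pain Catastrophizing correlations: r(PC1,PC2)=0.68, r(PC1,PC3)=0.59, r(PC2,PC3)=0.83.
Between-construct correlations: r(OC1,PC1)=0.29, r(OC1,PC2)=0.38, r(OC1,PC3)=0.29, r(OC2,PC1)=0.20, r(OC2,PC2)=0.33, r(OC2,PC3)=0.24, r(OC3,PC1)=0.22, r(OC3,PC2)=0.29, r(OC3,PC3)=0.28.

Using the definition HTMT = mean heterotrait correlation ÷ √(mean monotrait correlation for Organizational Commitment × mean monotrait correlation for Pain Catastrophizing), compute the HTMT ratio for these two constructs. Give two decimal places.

0.42

Mean between = 2.52/9 = 0.2800.
Mean within-OC = 1.92/3 = 0.6400; mean within-PC = 2.10/3 = 0.7000.
Geometric mean = √(0.6400 × 0.7000) = 0.6693.
HTMT = 0.2800 / 0.6693 = 0.42.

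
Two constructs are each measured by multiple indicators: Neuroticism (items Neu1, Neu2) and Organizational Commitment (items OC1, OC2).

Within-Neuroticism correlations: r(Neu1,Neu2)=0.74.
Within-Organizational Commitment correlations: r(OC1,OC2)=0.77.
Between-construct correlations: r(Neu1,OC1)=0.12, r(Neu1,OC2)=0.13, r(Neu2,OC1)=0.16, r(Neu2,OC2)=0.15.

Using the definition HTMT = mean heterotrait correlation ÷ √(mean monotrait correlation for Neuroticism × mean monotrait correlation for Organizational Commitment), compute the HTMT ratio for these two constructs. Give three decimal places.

Between-construct mean = 0.56/4 = 0.1400.
Mean within-Neu = 0.74/1 = 0.7400; mean within-OC = 0.77/1 = 0.7700.
Geometric mean = √(0.7400 × 0.7700) = 0.7549.
HTMT = 0.1400 / 0.7549 = 0.185.

0.185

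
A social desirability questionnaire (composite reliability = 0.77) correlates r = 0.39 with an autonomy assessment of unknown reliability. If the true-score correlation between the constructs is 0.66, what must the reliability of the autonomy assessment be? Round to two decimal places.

r_true = r_obs / √(r_xx · r_yy) ⇒ 0.66 = 0.39 / √(0.77 · r_yy).
√(0.77 · r_yy) = 0.39 / 0.66 = 0.5909; 0.77 · r_yy = 0.3492; r_yy = 0.3492 / 0.77 ≈ 0.45.

0.45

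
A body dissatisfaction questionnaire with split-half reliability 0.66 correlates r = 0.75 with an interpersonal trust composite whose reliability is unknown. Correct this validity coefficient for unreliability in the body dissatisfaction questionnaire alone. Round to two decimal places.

0.92

Single correction: r_c = r_obs / √r_xx = 0.75 / √0.66 = 0.75 / 0.8124 ≈ 0.92.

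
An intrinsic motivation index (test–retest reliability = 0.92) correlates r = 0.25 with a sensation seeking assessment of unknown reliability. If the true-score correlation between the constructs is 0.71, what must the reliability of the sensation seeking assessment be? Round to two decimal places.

r_true = r_obs / √(r_xx · r_yy) ⇒ 0.71 = 0.25 / √(0.92 · r_yy).
√(0.92 · r_yy) = 0.25 / 0.71 = 0.3521; 0.92 · r_yy = 0.1240; r_yy = 0.1240 / 0.92 ≈ 0.13.

0.13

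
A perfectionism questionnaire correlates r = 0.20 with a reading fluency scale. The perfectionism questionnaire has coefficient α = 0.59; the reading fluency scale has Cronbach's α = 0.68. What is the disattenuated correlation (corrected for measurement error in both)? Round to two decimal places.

r_true = r_obs / √(r_xx · r_yy) = 0.20 / √(0.59 × 0.68) = 0.20 / √0.4012 = 0.20 / 0.6334 ≈ 0.32.

0.32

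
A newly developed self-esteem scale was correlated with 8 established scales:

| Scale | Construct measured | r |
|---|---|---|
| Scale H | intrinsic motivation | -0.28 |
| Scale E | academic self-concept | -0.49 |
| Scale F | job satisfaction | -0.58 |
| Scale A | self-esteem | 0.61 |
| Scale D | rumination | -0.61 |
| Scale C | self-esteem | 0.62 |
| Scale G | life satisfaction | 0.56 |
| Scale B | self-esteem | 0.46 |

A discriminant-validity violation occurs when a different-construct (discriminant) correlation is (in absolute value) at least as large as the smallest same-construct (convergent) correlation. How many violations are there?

Convergent (same construct = self-esteem): Scale A, Scale C, Scale B.
Smallest convergent = 0.46. Discriminant |r|: 0.28, 0.49, 0.58, 0.61, 0.56; count ≥ 0.46 → 4.

4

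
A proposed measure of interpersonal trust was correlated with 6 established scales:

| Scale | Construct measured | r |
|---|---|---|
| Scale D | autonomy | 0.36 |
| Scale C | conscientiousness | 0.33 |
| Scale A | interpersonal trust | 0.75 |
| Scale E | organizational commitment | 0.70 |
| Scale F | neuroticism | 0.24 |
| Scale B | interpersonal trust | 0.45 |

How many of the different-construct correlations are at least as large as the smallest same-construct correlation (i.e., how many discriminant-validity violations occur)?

Convergent (same construct = interpersonal trust): Scale A, Scale B.
Smallest convergent = 0.45. Discriminant values: 0.36, 0.33, 0.70, 0.24; count ≥ 0.45 → 1.

1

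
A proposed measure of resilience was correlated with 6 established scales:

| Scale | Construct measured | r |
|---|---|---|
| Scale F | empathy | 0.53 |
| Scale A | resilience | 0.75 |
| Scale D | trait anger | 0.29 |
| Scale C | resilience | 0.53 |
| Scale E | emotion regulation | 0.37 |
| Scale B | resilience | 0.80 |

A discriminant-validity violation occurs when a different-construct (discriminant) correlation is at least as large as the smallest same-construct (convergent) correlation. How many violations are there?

Convergent (same construct = resilience): Scale A, Scale C, Scale B.
Smallest convergent = 0.53. Discriminant values: 0.53, 0.29, 0.37; count ≥ 0.53 → 1.

1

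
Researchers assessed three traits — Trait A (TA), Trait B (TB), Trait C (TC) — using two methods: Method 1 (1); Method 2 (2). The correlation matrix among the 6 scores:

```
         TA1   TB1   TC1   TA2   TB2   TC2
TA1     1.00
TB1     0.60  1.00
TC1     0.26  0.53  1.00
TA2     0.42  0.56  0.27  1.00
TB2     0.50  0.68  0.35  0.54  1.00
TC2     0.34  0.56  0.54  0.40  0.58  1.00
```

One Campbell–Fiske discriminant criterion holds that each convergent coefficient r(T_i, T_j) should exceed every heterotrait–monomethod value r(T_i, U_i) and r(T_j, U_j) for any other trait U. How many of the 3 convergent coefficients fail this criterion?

Checking each validity diagonal entry against its comparison values:
TA (methods 1·2): 0.42 vs {0.60, 0.54, 0.26, 0.40} → fail.
TB (methods 1·2): 0.68 vs {0.60, 0.54, 0.53, 0.58} → pass.
TC (methods 1·2): 0.54 vs {0.26, 0.40, 0.53, 0.58} → fail.
2 of 3 fail.

2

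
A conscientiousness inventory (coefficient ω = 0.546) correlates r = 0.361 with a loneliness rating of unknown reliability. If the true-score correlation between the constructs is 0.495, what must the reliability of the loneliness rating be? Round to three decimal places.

0.974

r_true = r_obs / √(r_xx · r_yy) ⇒ 0.495 = 0.361 / √(0.546 · r_yy).
√(0.546 · r_yy) = 0.361 / 0.495 = 0.7293; 0.546 · r_yy = 0.5319; r_yy = 0.5319 / 0.546 ≈ 0.974.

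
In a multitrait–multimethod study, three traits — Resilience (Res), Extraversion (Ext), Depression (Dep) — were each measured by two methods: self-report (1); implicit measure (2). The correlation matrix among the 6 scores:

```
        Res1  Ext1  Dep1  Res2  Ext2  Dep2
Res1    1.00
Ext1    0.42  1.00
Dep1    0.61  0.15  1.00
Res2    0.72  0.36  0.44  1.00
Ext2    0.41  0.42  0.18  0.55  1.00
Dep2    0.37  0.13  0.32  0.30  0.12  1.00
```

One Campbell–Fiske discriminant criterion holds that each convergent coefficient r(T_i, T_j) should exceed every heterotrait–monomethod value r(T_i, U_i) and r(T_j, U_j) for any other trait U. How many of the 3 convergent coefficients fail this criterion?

Each convergent coefficient versus the relevant comparison correlations:
Res (methods 1·2): 0.72 vs {0.42, 0.55, 0.61, 0.30} → pass.
Ext (methods 1·2): 0.42 vs {0.42, 0.55, 0.15, 0.12} → fail.
Dep (methods 1·2): 0.32 vs {0.61, 0.30, 0.15, 0.12} → fail.
2 of 3 fail.

2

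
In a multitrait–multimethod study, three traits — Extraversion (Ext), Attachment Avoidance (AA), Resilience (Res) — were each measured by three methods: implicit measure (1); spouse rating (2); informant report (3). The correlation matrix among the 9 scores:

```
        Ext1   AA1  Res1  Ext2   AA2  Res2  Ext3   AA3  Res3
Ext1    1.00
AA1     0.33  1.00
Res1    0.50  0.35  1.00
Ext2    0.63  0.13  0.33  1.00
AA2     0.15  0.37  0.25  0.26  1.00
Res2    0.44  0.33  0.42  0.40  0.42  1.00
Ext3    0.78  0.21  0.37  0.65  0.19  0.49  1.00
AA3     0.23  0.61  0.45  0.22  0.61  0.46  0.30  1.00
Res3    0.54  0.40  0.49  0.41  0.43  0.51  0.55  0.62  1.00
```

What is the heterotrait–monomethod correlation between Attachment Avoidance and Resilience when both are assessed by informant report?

Different traits, same method: r(AA3, Res3) = 0.62.

0.62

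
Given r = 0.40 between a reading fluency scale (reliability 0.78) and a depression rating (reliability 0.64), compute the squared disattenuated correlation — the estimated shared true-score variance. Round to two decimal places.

Disattenuated r = 0.40 / √(0.78 × 0.64) = 0.40 / 0.7065 = 0.5662.
Shared true-score variance = 0.5662² = 0.3206 ≈ 0.32.

0.32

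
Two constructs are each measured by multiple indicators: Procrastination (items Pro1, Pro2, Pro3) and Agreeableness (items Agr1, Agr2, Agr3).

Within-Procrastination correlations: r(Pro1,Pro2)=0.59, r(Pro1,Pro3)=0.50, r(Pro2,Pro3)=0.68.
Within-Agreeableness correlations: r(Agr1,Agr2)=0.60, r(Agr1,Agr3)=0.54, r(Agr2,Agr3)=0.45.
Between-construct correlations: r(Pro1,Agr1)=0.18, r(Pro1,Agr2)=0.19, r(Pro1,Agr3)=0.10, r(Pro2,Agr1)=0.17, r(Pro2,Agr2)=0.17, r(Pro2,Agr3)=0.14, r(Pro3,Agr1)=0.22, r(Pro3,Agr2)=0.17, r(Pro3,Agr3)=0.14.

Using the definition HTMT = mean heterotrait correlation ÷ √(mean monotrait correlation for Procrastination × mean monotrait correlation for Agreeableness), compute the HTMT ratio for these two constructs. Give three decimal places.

Mean heterotrait r = 1.48/9 = 0.1644.
Mean within-Pro = 1.77/3 = 0.5900; mean within-Agr = 1.59/3 = 0.5300.
Geometric mean = √(0.5900 × 0.5300) = 0.5592.
HTMT = 0.1644 / 0.5592 = 0.294.

0.294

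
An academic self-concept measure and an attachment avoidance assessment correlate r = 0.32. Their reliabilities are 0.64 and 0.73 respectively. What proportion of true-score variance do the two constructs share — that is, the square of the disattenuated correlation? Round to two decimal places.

0.22

Disattenuated r = 0.32 / √(0.64 × 0.73) = 0.32 / 0.6835 = 0.4682.
Shared true-score variance = 0.4682² = 0.2192 ≈ 0.22.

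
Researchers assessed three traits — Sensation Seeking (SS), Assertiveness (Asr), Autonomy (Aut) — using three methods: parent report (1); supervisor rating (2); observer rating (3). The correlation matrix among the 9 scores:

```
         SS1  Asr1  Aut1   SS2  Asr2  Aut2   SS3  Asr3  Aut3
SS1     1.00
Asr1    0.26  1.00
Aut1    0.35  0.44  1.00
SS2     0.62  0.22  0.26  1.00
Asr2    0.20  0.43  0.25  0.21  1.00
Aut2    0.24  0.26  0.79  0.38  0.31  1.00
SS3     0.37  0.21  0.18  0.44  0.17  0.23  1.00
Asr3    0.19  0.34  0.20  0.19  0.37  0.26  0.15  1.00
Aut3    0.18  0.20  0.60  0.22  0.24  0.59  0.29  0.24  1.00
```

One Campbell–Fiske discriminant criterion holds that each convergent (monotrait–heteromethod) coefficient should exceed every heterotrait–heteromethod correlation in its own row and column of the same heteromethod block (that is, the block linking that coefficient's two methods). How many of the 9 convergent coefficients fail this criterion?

0

Checking each validity diagonal entry against its comparison values:
SS (methods 1·2): 0.62 vs {0.20, 0.22, 0.24, 0.26} → pass.
SS (methods 1·3): 0.37 vs {0.19, 0.21, 0.18, 0.18} → pass.
SS (methods 2·3): 0.44 vs {0.19, 0.17, 0.22, 0.23} → pass.
Asr (methods 1·2): 0.43 vs {0.22, 0.20, 0.26, 0.25} → pass.
Asr (methods 1·3): 0.34 vs {0.21, 0.19, 0.20, 0.20} → pass.
Asr (methods 2·3): 0.37 vs {0.17, 0.19, 0.24, 0.26} → pass.
Aut (methods 1·2): 0.79 vs {0.26, 0.24, 0.25, 0.26} → pass.
Aut (methods 1·3): 0.60 vs {0.18, 0.18, 0.20, 0.20} → pass.
Aut (methods 2·3): 0.59 vs {0.23, 0.22, 0.26, 0.24} → pass.
0 of 9 fail.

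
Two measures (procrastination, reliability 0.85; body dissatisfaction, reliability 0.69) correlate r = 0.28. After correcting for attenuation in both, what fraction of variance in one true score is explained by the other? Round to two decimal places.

Disattenuated r = 0.28 / √(0.85 × 0.69) = 0.28 / 0.7658 = 0.3656.
Shared true-score variance = 0.3656² = 0.1337 ≈ 0.13.

0.13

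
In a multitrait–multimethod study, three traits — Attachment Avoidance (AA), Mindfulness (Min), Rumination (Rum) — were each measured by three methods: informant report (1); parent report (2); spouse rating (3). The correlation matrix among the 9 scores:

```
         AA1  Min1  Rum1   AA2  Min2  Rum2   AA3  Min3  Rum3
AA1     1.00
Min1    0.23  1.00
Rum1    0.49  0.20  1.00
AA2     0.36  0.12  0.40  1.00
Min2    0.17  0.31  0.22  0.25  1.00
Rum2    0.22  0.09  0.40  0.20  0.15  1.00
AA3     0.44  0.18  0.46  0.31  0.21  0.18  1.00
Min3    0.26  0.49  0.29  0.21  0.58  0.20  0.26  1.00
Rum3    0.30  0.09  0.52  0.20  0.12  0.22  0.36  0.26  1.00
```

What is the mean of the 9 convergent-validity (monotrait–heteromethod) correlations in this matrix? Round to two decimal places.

Convergent values: 0.36, 0.44, 0.31, 0.31, 0.49, 0.58, 0.40, 0.52, 0.22; mean = 3.63/9 = 0.40.

0.40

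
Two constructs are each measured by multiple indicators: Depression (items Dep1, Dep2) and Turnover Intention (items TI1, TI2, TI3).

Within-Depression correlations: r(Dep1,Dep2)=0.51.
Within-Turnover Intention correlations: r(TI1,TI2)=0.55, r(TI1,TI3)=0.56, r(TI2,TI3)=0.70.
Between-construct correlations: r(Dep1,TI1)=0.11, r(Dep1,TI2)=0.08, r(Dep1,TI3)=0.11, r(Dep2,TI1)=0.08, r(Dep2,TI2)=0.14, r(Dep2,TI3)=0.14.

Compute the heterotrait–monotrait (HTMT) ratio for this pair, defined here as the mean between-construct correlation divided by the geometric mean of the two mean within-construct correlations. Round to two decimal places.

Mean between = 0.66/6 = 0.1100.
Mean within-Dep = 0.51/1 = 0.5100; mean within-TI = 1.81/3 = 0.6033.
Geometric mean = √(0.5100 × 0.6033) = 0.5547.
HTMT = 0.1100 / 0.5547 = 0.20.

0.20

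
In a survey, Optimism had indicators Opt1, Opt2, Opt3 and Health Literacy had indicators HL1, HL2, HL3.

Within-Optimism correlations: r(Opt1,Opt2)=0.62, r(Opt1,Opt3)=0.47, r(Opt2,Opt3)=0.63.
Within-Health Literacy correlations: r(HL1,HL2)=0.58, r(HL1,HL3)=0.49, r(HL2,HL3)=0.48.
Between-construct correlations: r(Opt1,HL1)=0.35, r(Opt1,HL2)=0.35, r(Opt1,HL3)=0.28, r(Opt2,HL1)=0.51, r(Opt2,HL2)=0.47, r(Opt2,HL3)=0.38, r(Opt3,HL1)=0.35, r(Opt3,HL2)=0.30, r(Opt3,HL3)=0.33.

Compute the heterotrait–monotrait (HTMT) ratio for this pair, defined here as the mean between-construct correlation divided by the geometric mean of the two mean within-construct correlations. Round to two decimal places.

Mean between = 3.32/9 = 0.3689.
Mean within-Opt = 1.72/3 = 0.5733; mean within-HL = 1.55/3 = 0.5167.
Geometric mean = √(0.5733 × 0.5167) = 0.5443.
HTMT = 0.3689 / 0.5443 = 0.68.

0.68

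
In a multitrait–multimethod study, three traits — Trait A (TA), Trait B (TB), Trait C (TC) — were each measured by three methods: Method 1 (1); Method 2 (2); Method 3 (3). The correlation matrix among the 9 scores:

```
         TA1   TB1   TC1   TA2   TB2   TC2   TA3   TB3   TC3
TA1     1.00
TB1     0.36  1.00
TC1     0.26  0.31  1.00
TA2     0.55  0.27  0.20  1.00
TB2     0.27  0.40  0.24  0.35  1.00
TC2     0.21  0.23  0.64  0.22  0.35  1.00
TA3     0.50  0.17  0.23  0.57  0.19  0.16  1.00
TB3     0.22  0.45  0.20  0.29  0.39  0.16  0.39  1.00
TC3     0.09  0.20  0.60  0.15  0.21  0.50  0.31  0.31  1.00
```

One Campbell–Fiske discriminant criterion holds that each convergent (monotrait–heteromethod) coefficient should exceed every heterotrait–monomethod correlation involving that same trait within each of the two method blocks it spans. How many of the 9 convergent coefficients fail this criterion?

Checking each validity diagonal entry against its comparison values:
TA (methods 1·2): 0.55 vs {0.36, 0.35, 0.26, 0.22} → pass.
TA (methods 1·3): 0.50 vs {0.36, 0.39, 0.26, 0.31} → pass.
TA (methods 2·3): 0.57 vs {0.35, 0.39, 0.22, 0.31} → pass.
TB (methods 1·2): 0.40 vs {0.36, 0.35, 0.31, 0.35} → pass.
TB (methods 1·3): 0.45 vs {0.36, 0.39, 0.31, 0.31} → pass.
TB (methods 2·3): 0.39 vs {0.35, 0.39, 0.35, 0.31} → fail.
TC (methods 1·2): 0.64 vs {0.26, 0.22, 0.31, 0.35} → pass.
TC (methods 1·3): 0.60 vs {0.26, 0.31, 0.31, 0.31} → pass.
TC (methods 2·3): 0.50 vs {0.22, 0.31, 0.35, 0.31} → pass.
1 of 9 fail.

1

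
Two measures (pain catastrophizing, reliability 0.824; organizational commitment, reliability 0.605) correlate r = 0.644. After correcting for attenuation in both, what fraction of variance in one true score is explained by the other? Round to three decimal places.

Disattenuated r = 0.644 / √(0.824 × 0.605) = 0.644 / 0.7061 = 0.9121.
Shared true-score variance = 0.9121² = 0.8319 ≈ 0.832.

0.832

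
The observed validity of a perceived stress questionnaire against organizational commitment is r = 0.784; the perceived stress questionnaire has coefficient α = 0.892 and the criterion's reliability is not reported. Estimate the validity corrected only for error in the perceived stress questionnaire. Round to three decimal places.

0.830

Single correction: r_c = r_obs / √r_xx = 0.784 / √0.892 = 0.784 / 0.9445 ≈ 0.830.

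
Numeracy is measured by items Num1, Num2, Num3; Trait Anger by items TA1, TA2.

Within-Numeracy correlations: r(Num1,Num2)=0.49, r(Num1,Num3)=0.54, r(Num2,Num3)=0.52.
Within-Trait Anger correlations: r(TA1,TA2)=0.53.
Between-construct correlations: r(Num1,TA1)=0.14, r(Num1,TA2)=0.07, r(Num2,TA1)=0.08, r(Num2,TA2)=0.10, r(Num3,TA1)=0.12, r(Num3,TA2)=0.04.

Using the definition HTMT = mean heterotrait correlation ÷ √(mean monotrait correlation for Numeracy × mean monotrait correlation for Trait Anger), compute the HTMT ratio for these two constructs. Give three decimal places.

0.175

Mean between = 0.55/6 = 0.0917.
Mean within-Num = 1.55/3 = 0.5167; mean within-TA = 0.53/1 = 0.5300.
Geometric mean = √(0.5167 × 0.5300) = 0.5233.
HTMT = 0.0917 / 0.5233 = 0.175.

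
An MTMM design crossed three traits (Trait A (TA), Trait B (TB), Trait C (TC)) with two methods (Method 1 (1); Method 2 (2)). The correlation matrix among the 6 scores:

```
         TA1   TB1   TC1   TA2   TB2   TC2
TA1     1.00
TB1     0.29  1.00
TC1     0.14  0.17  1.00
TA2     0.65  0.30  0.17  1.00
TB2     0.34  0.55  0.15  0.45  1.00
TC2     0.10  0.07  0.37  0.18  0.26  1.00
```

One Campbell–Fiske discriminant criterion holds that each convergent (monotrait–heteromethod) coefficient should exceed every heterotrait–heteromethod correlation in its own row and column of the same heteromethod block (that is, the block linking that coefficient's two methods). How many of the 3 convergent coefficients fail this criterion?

Each convergent coefficient versus the relevant comparison correlations:
TA (methods 1·2): 0.65 vs {0.34, 0.30, 0.10, 0.17} → pass.
TB (methods 1·2): 0.55 vs {0.30, 0.34, 0.07, 0.15} → pass.
TC (methods 1·2): 0.37 vs {0.17, 0.10, 0.15, 0.07} → pass.
0 of 3 fail.

0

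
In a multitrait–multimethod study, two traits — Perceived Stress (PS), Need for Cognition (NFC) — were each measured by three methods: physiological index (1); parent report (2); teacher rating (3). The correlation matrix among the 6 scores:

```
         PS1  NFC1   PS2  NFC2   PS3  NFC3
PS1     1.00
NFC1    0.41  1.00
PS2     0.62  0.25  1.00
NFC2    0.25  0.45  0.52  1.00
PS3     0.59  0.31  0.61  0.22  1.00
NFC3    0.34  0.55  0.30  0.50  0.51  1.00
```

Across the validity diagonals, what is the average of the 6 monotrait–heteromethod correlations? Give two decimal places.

0.55

Convergent values: 0.62, 0.59, 0.61, 0.45, 0.55, 0.50; mean = 3.32/6 = 0.55.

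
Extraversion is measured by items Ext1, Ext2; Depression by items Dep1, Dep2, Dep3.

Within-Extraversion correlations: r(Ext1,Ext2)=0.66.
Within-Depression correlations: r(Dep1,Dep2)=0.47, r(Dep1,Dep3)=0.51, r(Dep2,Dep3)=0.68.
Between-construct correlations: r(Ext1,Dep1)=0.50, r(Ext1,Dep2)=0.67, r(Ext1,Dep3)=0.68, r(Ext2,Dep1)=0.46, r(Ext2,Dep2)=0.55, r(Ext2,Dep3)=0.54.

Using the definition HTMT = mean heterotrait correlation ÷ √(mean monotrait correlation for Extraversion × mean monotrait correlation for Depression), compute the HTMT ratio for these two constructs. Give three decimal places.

Mean between = 3.40/6 = 0.5667.
Mean within-Ext = 0.66/1 = 0.6600; mean within-Dep = 1.66/3 = 0.5533.
Geometric mean = √(0.6600 × 0.5533) = 0.6043.
HTMT = 0.5667 / 0.6043 = 0.938.

0.938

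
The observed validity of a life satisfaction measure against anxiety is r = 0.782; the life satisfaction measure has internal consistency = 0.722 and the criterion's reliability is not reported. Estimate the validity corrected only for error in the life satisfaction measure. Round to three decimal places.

Single correction: r_c = r_obs / √r_xx = 0.782 / √0.722 = 0.782 / 0.8497 ≈ 0.920.

0.920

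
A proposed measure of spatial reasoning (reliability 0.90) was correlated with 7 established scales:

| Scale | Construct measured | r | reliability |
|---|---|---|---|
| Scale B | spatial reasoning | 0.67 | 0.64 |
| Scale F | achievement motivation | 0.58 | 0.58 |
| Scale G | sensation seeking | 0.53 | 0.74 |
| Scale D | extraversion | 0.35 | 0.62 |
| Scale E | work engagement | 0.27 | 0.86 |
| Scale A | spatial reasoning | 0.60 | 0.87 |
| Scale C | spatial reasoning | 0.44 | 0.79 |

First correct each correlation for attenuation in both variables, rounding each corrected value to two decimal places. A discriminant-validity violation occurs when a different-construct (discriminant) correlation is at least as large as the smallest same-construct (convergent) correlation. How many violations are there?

Disattenuated r (r / √(r_scale · r_new)):
  Scale B (conv): 0.67 / √(0.64·0.90) = 0.88
  Scale F (disc): 0.58 / √(0.58·0.90) = 0.80
  Scale G (disc): 0.53 / √(0.74·0.90) = 0.65
  Scale D (disc): 0.35 / √(0.62·0.90) = 0.47
  Scale E (disc): 0.27 / √(0.86·0.90) = 0.31
  Scale A (conv): 0.60 / √(0.87·0.90) = 0.68
  Scale C (conv): 0.44 / √(0.79·0.90) = 0.52
Smallest convergent = 0.52. Discriminant values: 0.80, 0.65, 0.47, 0.31; count ≥ 0.52 → 2.

2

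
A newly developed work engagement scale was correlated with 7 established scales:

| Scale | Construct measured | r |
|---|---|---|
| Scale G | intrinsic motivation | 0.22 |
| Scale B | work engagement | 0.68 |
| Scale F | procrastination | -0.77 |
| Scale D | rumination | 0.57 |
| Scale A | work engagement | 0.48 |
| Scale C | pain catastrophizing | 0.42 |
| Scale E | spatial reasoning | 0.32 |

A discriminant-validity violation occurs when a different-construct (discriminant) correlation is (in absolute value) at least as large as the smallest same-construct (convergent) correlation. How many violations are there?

2

Convergent (same construct = work engagement): Scale B, Scale A.
Smallest convergent = 0.48. Discriminant |r|: 0.22, 0.77, 0.57, 0.42, 0.32; count ≥ 0.48 → 2.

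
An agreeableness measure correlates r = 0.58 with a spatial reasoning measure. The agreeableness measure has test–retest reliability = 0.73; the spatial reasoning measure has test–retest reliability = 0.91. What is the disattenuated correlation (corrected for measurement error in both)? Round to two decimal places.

r_true = r_obs / √(r_xx · r_yy) = 0.58 / √(0.73 × 0.91) = 0.58 / √0.6643 = 0.58 / 0.8150 ≈ 0.71.

0.71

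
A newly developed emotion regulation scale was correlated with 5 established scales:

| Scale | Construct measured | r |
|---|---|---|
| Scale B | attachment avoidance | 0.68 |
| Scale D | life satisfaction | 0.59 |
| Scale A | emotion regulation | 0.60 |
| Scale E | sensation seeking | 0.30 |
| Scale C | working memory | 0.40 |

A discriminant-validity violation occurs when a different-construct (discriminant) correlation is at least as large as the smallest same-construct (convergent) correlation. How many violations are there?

Convergent (same construct = emotion regulation): Scale A.
Smallest convergent = 0.60. Discriminant values: 0.68, 0.59, 0.30, 0.40; count ≥ 0.60 → 1.

1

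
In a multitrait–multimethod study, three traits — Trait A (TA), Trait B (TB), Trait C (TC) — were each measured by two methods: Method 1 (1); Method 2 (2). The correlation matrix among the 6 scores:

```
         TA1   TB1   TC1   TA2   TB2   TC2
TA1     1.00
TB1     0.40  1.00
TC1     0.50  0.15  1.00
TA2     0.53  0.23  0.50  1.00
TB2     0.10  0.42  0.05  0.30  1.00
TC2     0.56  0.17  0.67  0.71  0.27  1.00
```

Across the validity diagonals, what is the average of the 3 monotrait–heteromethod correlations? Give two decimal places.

0.54

Convergent values: 0.53, 0.42, 0.67; mean = 1.62/3 = 0.54.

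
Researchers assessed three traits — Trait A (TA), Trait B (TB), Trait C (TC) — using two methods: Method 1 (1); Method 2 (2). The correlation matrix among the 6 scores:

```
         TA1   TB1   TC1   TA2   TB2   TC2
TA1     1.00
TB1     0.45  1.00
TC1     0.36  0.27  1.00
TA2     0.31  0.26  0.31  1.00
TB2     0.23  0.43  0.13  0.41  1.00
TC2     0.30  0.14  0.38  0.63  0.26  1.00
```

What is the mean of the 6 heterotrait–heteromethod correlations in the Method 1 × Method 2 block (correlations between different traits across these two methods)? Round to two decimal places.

HTHM values (method 1 × method 2): 0.23, 0.30, 0.26, 0.14, 0.31, 0.13; mean = 1.37/6 = 0.23.

0.23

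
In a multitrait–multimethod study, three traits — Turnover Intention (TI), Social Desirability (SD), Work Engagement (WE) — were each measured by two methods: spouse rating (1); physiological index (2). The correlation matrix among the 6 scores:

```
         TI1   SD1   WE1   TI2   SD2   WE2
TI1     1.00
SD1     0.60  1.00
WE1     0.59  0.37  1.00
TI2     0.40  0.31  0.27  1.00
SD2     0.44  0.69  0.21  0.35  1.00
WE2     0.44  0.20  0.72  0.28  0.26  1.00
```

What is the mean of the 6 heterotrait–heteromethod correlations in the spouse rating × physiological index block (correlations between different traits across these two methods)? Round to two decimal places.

HTHM values (method 1 × method 2): 0.44, 0.44, 0.31, 0.20, 0.27, 0.21; mean = 1.87/6 = 0.31.

0.31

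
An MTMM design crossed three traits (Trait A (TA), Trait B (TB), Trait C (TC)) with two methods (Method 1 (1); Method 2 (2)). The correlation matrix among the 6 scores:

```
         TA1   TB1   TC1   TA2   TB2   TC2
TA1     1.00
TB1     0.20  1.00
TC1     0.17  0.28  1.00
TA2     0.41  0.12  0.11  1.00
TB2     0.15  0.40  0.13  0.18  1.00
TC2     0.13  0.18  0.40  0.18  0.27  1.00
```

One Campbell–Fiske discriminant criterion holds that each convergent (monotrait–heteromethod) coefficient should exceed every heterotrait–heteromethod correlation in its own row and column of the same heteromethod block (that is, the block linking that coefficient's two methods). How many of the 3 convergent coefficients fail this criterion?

0

Convergent coefficients and their comparison sets:
TA (methods 1·2): 0.41 vs {0.15, 0.12, 0.13, 0.11} → pass.
TB (methods 1·2): 0.40 vs {0.12, 0.15, 0.18, 0.13} → pass.
TC (methods 1·2): 0.40 vs {0.11, 0.13, 0.13, 0.18} → pass.
0 of 3 fail.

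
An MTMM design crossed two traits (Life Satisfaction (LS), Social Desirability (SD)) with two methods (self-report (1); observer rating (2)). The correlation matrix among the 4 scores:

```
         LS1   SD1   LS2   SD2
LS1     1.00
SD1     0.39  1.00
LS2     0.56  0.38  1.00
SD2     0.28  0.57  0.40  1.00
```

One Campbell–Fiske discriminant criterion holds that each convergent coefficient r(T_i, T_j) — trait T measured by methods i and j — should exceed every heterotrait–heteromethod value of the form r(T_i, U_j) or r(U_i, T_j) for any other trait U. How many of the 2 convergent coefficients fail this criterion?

Each convergent coefficient versus the relevant comparison correlations:
LS (methods 1·2): 0.56 vs {0.28, 0.38} → pass.
SD (methods 1·2): 0.57 vs {0.38, 0.28} → pass.
0 of 2 fail.

0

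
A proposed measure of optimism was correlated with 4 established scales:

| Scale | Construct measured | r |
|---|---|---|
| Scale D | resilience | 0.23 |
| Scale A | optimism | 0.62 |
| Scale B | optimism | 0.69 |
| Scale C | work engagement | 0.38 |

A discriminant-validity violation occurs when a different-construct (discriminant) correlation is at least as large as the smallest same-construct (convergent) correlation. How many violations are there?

Convergent (same construct = optimism): Scale A, Scale B.
Smallest convergent = 0.62. Discriminant values: 0.23, 0.38; count ≥ 0.62 → 0.

0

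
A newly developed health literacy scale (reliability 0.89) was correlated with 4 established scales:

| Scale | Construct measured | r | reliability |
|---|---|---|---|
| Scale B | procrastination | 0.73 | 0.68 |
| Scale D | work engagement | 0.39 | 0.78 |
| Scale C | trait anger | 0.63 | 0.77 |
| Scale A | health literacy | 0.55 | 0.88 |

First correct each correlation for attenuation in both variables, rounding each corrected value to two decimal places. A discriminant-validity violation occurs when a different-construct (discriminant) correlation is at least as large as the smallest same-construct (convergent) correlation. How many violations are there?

2

Disattenuated r (r / √(r_scale · r_new)):
  Scale B (disc): 0.73 / √(0.68·0.89) = 0.94
  Scale D (disc): 0.39 / √(0.78·0.89) = 0.47
  Scale C (disc): 0.63 / √(0.77·0.89) = 0.76
  Scale A (conv): 0.55 / √(0.88·0.89) = 0.62
Smallest convergent = 0.62. Discriminant values: 0.94, 0.47, 0.76; count ≥ 0.62 → 2.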